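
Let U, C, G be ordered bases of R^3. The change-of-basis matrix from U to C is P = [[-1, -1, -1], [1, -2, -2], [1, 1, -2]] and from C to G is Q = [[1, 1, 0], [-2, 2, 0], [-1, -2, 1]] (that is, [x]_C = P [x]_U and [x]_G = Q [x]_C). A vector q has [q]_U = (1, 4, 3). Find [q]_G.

Apply P to get C-coordinates (-8, -13, -1), then Q to get G-coordinates.
The result is [q]_G = (-21, -10, 33).

(-21, -10, 33)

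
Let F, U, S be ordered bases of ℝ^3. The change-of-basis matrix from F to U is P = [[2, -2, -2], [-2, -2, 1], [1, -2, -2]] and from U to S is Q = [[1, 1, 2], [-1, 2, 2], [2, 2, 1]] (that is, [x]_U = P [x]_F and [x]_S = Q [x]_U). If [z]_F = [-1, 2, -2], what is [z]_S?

[-8, -8, -13]

Composing the changes, [z]_S = Q P [z]_F.
Q P = [[2, -8, -5], [-4, -6, 0], [1, -10, -4]]; applying this to [-1, 2, -2] gives [-8, -8, -13].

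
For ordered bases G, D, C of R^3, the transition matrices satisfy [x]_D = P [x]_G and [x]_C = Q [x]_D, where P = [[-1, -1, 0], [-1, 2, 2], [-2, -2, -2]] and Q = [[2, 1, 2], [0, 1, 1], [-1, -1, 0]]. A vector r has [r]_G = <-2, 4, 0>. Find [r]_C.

<-2, 6, -8>

First [r]_D = P [r]_G = <-2, 10, -4>.
Then [r]_C = Q [r]_D = <-2, 6, -8>.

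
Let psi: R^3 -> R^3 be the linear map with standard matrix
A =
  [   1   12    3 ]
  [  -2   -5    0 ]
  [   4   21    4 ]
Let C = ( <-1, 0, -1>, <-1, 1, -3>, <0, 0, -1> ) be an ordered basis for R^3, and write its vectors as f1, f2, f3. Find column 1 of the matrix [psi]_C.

<2, 2, 0>

Column 1 of [psi]_C is the C-coordinate vector of psi(f1).
In standard coordinates psi(f1) = A f1 = <-4, 2, -8>.
Converting to C: <-4, 2, -8> = 2f1 + 2f2 + 0·f3, so the coordinate vector is <2, 2, 0>.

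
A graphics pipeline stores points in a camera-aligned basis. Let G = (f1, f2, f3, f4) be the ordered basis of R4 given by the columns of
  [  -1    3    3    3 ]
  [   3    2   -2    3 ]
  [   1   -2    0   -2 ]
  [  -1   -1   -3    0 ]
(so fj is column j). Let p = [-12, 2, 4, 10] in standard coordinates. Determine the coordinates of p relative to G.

[p]_G is the unique c with M c = p, where M has columns f1, ..., f4.
Row-reducing the augmented matrix [M | p] gives c = (0, -4, -2, 2).
Check: 0·f1 - 4f2 - 2f3 + 2f4 = [-12, 2, 4, 10].

[0, -4, -2, 2]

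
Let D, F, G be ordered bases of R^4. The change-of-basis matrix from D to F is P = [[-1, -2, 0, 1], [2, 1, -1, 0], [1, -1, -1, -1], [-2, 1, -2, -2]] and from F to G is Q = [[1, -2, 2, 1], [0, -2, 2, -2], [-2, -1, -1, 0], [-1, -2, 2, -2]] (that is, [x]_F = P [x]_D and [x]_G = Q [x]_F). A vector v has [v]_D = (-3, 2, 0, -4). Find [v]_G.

First [v]_F = P [v]_D = (-5, -4, -1, 16).
Then [v]_G = Q [v]_F = (17, -26, 15, -21).

(17, -26, 15, -21)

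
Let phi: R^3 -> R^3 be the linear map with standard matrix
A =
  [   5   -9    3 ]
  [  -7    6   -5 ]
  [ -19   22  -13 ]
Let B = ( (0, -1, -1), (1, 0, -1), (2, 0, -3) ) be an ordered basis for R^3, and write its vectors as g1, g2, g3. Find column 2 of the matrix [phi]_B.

Column 2 of [phi]_B is the B-coordinate vector of phi(g2).
In standard coordinates phi(g2) = A g2 = (2, -2, -6).
Converting to B: (2, -2, -6) = 2g1 - 2g2 + 2g3, so the coordinate vector is (2, -2, 2).

(2, -2, 2)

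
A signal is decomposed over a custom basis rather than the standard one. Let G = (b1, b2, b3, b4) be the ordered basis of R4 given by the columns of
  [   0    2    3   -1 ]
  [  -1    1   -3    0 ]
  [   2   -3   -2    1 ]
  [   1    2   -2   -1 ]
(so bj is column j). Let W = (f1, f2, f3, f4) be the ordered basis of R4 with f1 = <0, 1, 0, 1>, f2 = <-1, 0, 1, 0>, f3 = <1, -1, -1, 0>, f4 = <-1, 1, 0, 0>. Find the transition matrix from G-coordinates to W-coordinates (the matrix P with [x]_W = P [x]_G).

Let M have columns bj and N have columns fj. Then for every x, N [x]_W = x = M [x]_G, so P = N^(-1) M.
Since det N = 1, N^(-1) has integer entries; multiplying gives P = [[1, 2, -2, -1], [2, -1, -2, 0], [0, 2, 0, -1], [-2, 1, -1, 0]].

[[1, 2, -2, -1], [2, -1, -2, 0], [0, 2, 0, -1], [-2, 1, -1, 0]]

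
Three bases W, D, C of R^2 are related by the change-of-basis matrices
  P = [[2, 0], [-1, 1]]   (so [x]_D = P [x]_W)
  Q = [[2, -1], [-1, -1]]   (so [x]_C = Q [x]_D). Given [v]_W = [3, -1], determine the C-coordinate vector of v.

[16, -2]

Apply P to get D-coordinates [6, -4], then Q to get C-coordinates.
The result is [v]_C = [16, -2].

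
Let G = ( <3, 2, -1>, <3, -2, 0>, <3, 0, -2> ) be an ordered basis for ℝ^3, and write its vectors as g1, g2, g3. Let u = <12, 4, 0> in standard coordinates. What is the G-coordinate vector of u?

<4, 2, -2>

[u]_G is the unique c with M c = u, where M has columns g1, ..., g3.
Row-reducing the augmented matrix [M | u] gives c = (4, 2, -2).
Check: 4g1 + 2g2 - 2g3 = <12, 4, 0>.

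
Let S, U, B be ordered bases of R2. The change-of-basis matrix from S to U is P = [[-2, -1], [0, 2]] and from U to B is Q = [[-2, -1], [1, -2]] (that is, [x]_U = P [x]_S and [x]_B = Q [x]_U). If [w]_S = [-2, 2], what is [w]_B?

Composing the changes, [w]_B = Q P [w]_S.
Q P = [[4, 0], [-2, -5]]; applying this to [-2, 2] gives [-8, -6].

[-8, -6]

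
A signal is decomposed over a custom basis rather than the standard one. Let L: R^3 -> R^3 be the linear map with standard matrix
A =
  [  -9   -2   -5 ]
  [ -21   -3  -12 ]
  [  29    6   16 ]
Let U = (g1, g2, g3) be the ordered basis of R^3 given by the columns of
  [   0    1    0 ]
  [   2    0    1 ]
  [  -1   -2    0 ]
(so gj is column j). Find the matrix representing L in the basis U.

The j-th column of [L]_U is [L(gj)]_U.
L(g1) = A g1 = (1, 6, -4) = 2g1 + g2 + 2g3, so column 1 is (2, 1, 2).
Repeating for g2, g3 and assembling the columns gives [[2, 1, -2], [1, 1, -2], [2, 1, 1]].

[[2, 1, -2], [1, 1, -2], [2, 1, 1]]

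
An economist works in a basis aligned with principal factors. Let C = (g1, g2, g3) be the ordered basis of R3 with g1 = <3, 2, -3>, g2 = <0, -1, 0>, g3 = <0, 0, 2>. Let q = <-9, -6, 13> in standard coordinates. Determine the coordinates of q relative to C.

<-3, 0, 2>

Write q = c_1 g1 + ... + c_3 g3 and solve for the c_i.
Row-reducing the augmented matrix [M | q] gives c = (-3, 0, 2).
Check: -3g1 + 0·g2 + 2g3 = <-9, -6, 13>.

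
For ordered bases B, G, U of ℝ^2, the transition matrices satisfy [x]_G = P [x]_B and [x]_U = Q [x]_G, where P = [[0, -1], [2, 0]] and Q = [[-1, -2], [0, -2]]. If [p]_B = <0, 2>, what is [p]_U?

<2, 0>

Apply P to get G-coordinates <-2, 0>, then Q to get U-coordinates.
The result is [p]_U = <2, 0>.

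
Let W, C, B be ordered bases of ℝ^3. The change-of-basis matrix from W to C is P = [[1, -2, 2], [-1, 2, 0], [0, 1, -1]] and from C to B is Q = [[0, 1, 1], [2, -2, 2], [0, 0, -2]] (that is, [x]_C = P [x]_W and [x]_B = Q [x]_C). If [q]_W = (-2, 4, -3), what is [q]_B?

(17, -38, -14)

Apply P to get C-coordinates (-16, 10, 7), then Q to get B-coordinates.
The result is [q]_B = (17, -38, -14).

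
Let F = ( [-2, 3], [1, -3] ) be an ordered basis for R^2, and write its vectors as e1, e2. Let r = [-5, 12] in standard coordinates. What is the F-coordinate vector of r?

[1, -3]

Write r = c_1 e1 + c_2 e2 and solve for the c_i.
System: -2c_1 + c_2 = -5, 3c_1 - 3c_2 = 12; solving gives c_1 = 1, c_2 = -3.
Check: e1 - 3e2 = [-5, 12].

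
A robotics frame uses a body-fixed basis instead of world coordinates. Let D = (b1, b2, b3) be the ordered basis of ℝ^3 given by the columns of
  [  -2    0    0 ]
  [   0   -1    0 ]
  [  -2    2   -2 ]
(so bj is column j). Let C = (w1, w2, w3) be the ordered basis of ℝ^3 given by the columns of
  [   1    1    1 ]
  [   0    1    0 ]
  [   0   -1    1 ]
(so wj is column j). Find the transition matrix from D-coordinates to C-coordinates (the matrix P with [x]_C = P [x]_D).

[[0, 0, 2], [0, -1, 0], [-2, 1, -2]]

Column j of P is [bj]_C, since P maps D-coordinates to C-coordinates.
Expressing b1 in C: b1 = 0·w1 + 0·w2 - 2w3, so column 1 of P is (0, 0, -2).
Doing the same for each bj gives P = [[0, 0, 2], [0, -1, 0], [-2, 1, -2]].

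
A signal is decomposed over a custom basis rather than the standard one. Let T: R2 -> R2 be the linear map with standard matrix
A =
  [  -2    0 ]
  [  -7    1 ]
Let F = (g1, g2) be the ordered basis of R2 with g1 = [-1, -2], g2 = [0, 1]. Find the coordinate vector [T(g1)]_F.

Column 1 of [T]_F is the F-coordinate vector of T(g1).
In standard coordinates T(g1) = A g1 = [2, 5].
Converting to F: [2, 5] = -2g1 + g2, so the coordinate vector is [-2, 1].

[-2, 1]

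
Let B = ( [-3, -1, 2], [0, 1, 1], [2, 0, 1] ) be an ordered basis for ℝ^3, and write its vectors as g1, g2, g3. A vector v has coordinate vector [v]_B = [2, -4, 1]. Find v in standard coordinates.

By definition v = 2g1 - 4g2 + g3.
Summing componentwise gives [-4, -6, 1].

[-4, -6, 1]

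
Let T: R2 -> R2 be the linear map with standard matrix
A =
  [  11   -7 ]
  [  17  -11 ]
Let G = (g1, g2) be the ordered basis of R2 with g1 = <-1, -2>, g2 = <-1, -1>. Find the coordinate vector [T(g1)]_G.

<-2, -1>

Compute T(g1) = A g1 = <3, 5> in standard coordinates.
Then write this in G-coordinates: solve for y in y_1 g1 + y_2 g2 = <3, 5>.
This gives y = <-2, -1>, which is column 1 of [T]_G.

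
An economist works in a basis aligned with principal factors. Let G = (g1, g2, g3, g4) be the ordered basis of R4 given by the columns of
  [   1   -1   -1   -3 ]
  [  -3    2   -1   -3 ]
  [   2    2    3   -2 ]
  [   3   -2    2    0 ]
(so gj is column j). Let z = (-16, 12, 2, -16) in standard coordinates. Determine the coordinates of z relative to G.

(-4, 4, 2, 2)

Write z = c_1 g1 + ... + c_4 g4 and solve for the c_i.
Gaussian elimination on [M | z] yields c = (-4, 4, 2, 2).
Check: -4g1 + 4g2 + 2g3 + 2g4 = (-16, 12, 2, -16).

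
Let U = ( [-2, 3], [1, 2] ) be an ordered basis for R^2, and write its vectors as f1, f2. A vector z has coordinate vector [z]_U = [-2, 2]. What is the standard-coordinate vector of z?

z = M [z]_U, where M has columns f1, f2.
Carrying out the matrix-vector product, z = [6, -2].

[6, -2]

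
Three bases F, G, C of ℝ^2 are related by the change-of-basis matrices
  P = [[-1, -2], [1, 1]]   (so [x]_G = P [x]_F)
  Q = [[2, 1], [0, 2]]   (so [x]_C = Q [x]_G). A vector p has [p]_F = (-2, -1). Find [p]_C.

Composing the changes, [p]_C = Q P [p]_F.
Q P = [[-1, -3], [2, 2]]; applying this to (-2, -1) gives (5, -6).

(5, -6)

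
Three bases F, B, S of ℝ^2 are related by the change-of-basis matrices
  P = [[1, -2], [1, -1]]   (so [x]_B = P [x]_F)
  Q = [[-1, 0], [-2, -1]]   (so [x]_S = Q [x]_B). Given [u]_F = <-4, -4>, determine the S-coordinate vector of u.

First [u]_B = P [u]_F = <4, 0>.
Then [u]_S = Q [u]_B = <-4, -8>.

<-4, -8>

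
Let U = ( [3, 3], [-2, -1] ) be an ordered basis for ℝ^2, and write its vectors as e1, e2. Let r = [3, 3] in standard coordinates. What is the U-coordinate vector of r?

[1, 0]

[r]_U is the unique c with M c = r, where M has columns e1, e2.
System: 3c_1 - 2c_2 = 3, 3c_1 - c_2 = 3; solving gives c_1 = 1, c_2 = 0.
Check: e1 + 0·e2 = [3, 3].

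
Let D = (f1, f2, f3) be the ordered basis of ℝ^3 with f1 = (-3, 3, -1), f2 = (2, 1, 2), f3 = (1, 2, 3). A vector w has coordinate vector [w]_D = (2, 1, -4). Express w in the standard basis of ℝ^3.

(-8, -1, -12)

The coordinates say w = 2f1 + f2 - 4f3; adding the scaled basis vectors gives (-8, -1, -12).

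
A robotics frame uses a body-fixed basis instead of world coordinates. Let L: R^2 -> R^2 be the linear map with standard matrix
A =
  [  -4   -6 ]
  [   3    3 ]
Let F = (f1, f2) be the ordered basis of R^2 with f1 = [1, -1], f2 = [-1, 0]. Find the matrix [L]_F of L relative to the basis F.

Let P have columns f1, f2. Then [L]_F = P^(-1) A P.
Here det P = -1, so P^(-1) is integer; computing A P first and then P^(-1)(A P) gives [[0, 3], [-2, -1]].

[[0, 3], [-2, -1]]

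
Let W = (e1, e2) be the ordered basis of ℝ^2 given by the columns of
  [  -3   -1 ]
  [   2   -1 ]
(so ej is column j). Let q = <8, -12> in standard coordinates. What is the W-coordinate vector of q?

<-4, 4>

We seek scalars with c_1 e1 + c_2 e2 = q; equivalently solve M c = q where the columns of M are e1, e2.
System: -3c_1 - c_2 = 8, 2c_1 - c_2 = -12; solving gives c_1 = -4, c_2 = 4.
Check: -4e1 + 4e2 = <8, -12>.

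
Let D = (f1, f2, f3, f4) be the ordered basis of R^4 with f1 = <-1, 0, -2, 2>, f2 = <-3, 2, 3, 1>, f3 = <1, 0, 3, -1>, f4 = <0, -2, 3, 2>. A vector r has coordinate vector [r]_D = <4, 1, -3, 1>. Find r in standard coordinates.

<-10, 0, -11, 14>

r = M [r]_D, where M has columns f1, ..., f4.
Carrying out the matrix-vector product, r = <-10, 0, -11, 14>.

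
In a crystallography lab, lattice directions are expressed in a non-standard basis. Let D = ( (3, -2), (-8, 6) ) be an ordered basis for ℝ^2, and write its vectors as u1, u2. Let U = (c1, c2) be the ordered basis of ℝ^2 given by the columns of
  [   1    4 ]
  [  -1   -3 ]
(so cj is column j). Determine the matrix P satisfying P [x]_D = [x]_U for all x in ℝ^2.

[[-1, 0], [1, -2]]

Take x = uj: its D-coordinates are the j-th standard unit vector, so P e_j — column j of P — equals [uj]_U.
u1 = -c1 + c2, giving column 1 = (-1, 1); repeating for each j gives P = [[-1, 0], [1, -2]].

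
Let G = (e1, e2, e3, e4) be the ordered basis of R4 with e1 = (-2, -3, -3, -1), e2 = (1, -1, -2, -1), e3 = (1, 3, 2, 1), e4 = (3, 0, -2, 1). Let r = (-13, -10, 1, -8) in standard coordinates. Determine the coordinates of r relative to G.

We seek scalars with c_1 e1 + ... + c_4 e4 = r; equivalently solve M c = r where the columns of M are e1, ..., e4.
Gaussian elimination on [M | r] yields c = (-1, 1, -4, -4).
Check: -e1 + e2 - 4e3 - 4e4 = (-13, -10, 1, -8).

(-1, 1, -4, -4)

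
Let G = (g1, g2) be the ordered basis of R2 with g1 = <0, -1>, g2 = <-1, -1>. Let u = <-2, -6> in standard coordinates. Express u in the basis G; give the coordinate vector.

<4, 2>

We seek scalars with c_1 g1 + c_2 g2 = u; equivalently solve M c = u where the columns of M are g1, g2.
System: 0c_1 - c_2 = -2, -c_1 - c_2 = -6; solving gives c_1 = 4, c_2 = 2.
Check: 4g1 + 2g2 = <-2, -6>.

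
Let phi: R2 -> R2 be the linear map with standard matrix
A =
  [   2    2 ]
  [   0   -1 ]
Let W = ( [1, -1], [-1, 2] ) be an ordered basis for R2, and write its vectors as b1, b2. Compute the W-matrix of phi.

[[1, 2], [1, 0]]

With P the matrix whose columns are b1, b2, [phi]_W = P^(-1) A P.
Column by column: phi(b1) = A b1 = [0, 1]; its W-coordinates [1, 1] give column 1.
Continuing for each basis vector yields [phi]_W = [[1, 2], [1, 0]].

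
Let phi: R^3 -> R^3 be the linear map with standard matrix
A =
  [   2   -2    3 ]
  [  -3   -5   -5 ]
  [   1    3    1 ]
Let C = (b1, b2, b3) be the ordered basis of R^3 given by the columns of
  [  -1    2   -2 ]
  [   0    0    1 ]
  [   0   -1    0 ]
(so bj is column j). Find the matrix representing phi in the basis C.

[[-2, -1, 2], [1, -1, -1], [3, -1, 1]]

The j-th column of [phi]_C is [phi(bj)]_C.
phi(b1) = A b1 = (-2, 3, -1) = -2b1 + b2 + 3b3, so column 1 is (-2, 1, 3).
Repeating for b2, b3 and assembling the columns gives [[-2, -1, 2], [1, -1, -1], [3, -1, 1]].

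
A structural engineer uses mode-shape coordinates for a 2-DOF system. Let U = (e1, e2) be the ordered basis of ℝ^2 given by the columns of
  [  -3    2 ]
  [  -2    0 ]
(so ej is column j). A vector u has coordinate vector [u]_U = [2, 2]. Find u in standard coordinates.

[-2, -4]

u = M [u]_U, where M has columns e1, e2.
Carrying out the matrix-vector product, u = [-2, -4].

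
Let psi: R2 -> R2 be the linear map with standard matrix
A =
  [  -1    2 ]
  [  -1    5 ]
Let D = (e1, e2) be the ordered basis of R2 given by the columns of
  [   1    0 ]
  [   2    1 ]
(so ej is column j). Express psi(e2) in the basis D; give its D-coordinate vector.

Compute psi(e2) = A e2 = [2, 5] in standard coordinates.
Then write this in D-coordinates: solve for y in y_1 e1 + y_2 e2 = [2, 5].
This gives y = [2, 1], which is column 2 of [psi]_D.

[2, 1]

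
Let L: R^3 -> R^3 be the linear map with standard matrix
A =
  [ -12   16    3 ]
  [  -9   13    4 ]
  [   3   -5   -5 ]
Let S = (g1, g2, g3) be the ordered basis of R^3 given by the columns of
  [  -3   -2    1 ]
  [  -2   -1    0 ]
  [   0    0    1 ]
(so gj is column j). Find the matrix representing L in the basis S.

[[1, -1, 3], [-3, -3, -1], [1, -1, -2]]

Let P have columns g1, ..., g3. Then [L]_S = P^(-1) A P.
Here det P = -1, so P^(-1) is integer; computing A P first and then P^(-1)(A P) gives [[1, -1, 3], [-3, -3, -1], [1, -1, -2]].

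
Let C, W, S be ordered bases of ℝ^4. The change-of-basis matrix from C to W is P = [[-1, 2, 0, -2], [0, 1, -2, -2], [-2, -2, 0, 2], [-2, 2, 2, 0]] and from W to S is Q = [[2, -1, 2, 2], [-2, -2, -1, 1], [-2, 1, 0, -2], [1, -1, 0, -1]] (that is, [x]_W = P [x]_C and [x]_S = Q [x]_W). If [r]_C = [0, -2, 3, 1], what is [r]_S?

First [r]_W = P [r]_C = [-6, -10, 6, 2].
Then [r]_S = Q [r]_W = [14, 28, -2, 2].

[14, 28, -2, 2]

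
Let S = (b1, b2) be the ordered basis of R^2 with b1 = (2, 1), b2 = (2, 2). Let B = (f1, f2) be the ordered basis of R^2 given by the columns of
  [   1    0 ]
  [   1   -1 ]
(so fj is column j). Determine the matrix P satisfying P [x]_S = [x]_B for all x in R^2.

Take x = bj: its S-coordinates are the j-th standard unit vector, so P e_j — column j of P — equals [bj]_B.
b1 = 2f1 + f2, giving column 1 = (2, 1); repeating for each j gives P = [[2, 2], [1, 0]].

[[2, 2], [1, 0]]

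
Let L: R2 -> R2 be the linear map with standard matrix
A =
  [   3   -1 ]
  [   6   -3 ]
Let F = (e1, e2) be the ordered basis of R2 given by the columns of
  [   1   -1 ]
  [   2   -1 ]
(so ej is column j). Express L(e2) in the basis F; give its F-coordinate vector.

<-1, 1>

Compute L(e2) = A e2 = <-2, -3> in standard coordinates.
Then write this in F-coordinates: solve for y in y_1 e1 + y_2 e2 = <-2, -3>.
This gives y = <-1, 1>, which is column 2 of [L]_F.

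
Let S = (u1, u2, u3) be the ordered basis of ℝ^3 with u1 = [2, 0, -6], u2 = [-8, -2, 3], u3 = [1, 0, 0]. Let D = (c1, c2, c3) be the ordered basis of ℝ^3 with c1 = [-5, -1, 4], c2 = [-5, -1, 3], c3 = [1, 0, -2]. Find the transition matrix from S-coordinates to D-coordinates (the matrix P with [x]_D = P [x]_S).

Let M have columns uj and N have columns cj. Then for every x, N [x]_D = x = M [x]_S, so P = N^(-1) M.
Since det N = 1, N^(-1) has integer entries; multiplying gives P = [[-2, 1, 2], [2, 1, -2], [2, 2, 1]].

[[-2, 1, 2], [2, 1, -2], [2, 2, 1]]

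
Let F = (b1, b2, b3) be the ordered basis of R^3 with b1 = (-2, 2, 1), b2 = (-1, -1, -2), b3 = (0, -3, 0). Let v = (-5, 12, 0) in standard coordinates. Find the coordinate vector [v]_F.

We seek scalars with c_1 b1 + ... + c_3 b3 = v; equivalently solve M c = v where the columns of M are b1, ..., b3.
Gaussian elimination on [M | v] yields c = (2, 1, -3).
Check: 2b1 + b2 - 3b3 = (-5, 12, 0).

(2, 1, -3)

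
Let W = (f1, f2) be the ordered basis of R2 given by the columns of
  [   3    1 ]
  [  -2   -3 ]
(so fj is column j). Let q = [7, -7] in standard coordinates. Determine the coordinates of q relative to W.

Write q = c_1 f1 + c_2 f2 and solve for the c_i.
System: 3c_1 + c_2 = 7, -2c_1 - 3c_2 = -7; solving gives c_1 = 2, c_2 = 1.
Check: 2f1 + f2 = [7, -7].

[2, 1]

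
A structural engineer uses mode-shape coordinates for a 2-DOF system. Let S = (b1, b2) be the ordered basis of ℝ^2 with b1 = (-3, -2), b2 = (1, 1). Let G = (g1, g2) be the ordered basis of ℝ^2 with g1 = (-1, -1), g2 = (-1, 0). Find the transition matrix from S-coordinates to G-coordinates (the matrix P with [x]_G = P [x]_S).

[[2, -1], [1, 0]]

Column j of P is [bj]_G, since P maps S-coordinates to G-coordinates.
Expressing b1 in G: b1 = 2g1 + g2, so column 1 of P is (2, 1).
Doing the same for each bj gives P = [[2, -1], [1, 0]].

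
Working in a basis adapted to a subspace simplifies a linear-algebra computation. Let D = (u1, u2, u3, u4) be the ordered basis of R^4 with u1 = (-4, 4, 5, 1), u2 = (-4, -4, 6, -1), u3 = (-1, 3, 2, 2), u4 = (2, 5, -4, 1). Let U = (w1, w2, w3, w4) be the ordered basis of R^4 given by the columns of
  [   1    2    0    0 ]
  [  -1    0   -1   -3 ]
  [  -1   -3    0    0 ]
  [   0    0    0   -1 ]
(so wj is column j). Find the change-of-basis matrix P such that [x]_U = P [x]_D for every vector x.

[[-2, 0, 1, -2], [-1, -2, -1, 2], [1, 1, 2, 0], [-1, 1, -2, -1]]

Column j of P is [uj]_U, since P maps D-coordinates to U-coordinates.
Expressing u1 in U: u1 = -2w1 - w2 + w3 - w4, so column 1 of P is (-2, -1, 1, -1).
Doing the same for each uj gives P = [[-2, 0, 1, -2], [-1, -2, -1, 2], [1, 1, 2, 0], [-1, 1, -2, -1]].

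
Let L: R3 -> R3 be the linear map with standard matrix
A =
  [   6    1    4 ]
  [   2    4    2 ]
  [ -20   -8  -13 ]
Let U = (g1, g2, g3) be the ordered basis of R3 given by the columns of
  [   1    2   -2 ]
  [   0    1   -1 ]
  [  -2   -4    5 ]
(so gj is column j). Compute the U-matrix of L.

The j-th column of [L]_U is [L(gj)]_U.
L(g1) = A g1 = [-2, -2, 6] = 2g1 + 0·g2 + 2g3, so column 1 is [2, 0, 2].
Repeating for g2, g3 and assembling the columns gives [[2, -3, 3], [0, -2, -1], [2, -2, -3]].

[[2, -3, 3], [0, -2, -1], [2, -2, -3]]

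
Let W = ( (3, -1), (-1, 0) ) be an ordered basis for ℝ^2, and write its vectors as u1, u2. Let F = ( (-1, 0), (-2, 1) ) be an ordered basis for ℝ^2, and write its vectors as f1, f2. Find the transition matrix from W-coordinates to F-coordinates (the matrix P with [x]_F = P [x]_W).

[[-1, 1], [-1, 0]]

Let M have columns uj and N have columns fj. Then for every x, N [x]_F = x = M [x]_W, so P = N^(-1) M.
Since det N = -1, N^(-1) has integer entries; multiplying gives P = [[-1, 1], [-1, 0]].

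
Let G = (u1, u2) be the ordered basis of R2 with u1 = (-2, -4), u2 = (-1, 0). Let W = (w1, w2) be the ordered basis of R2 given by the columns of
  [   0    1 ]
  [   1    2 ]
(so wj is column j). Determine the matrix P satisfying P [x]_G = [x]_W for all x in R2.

Let M have columns uj and N have columns wj. Then for every x, N [x]_W = x = M [x]_G, so P = N^(-1) M.
Since det N = -1, N^(-1) has integer entries; multiplying gives P = [[0, 2], [-2, -1]].

[[0, 2], [-2, -1]]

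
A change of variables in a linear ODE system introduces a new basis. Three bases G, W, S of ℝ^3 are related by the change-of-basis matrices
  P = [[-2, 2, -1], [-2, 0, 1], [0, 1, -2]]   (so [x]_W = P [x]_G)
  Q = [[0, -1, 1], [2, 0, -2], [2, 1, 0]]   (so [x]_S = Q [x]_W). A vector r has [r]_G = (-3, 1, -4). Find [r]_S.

Apply P to get W-coordinates (12, 2, 9), then Q to get S-coordinates.
The result is [r]_S = (7, 6, 26).

(7, 6, 26)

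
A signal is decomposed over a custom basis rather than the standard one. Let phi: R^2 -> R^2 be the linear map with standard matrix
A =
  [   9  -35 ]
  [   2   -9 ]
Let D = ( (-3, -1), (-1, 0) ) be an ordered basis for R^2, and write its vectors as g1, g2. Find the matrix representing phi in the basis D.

[[-3, 2], [1, 3]]

The j-th column of [phi]_D is [phi(gj)]_D.
phi(g1) = A g1 = (8, 3) = -3g1 + g2, so column 1 is (-3, 1).
Repeating for g2 and assembling the columns gives [[-3, 2], [1, 3]].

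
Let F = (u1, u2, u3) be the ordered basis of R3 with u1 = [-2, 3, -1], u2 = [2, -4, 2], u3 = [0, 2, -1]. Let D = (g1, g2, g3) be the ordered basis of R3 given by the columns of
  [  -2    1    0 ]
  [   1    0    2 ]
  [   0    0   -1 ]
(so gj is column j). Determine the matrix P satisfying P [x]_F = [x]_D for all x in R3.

Let M have columns uj and N have columns gj. Then for every x, N [x]_D = x = M [x]_F, so P = N^(-1) M.
Since det N = 1, N^(-1) has integer entries; multiplying gives P = [[1, 0, 0], [0, 2, 0], [1, -2, 1]].

[[1, 0, 0], [0, 2, 0], [1, -2, 1]]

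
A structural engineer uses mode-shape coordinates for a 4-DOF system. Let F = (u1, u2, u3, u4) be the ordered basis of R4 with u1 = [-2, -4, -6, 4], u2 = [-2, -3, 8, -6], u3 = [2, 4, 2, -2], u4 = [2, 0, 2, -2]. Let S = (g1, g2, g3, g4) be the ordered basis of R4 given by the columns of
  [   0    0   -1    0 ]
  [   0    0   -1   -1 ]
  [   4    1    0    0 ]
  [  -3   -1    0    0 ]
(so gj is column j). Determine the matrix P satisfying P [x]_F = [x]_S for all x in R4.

[[-2, 2, 0, 0], [2, 0, 2, 2], [2, 2, -2, -2], [2, 1, -2, 2]]

Take x = uj: its F-coordinates are the j-th standard unit vector, so P e_j — column j of P — equals [uj]_S.
u1 = -2g1 + 2g2 + 2g3 + 2g4, giving column 1 = [-2, 2, 2, 2]; repeating for each j gives P = [[-2, 2, 0, 0], [2, 0, 2, 2], [2, 2, -2, -2], [2, 1, -2, 2]].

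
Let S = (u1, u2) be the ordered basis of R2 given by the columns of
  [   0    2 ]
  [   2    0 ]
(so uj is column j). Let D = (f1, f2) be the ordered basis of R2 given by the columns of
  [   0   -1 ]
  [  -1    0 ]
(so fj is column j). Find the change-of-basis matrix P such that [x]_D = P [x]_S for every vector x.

Take x = uj: its S-coordinates are the j-th standard unit vector, so P e_j — column j of P — equals [uj]_D.
u1 = -2f1 + 0·f2, giving column 1 = [-2, 0]; repeating for each j gives P = [[-2, 0], [0, -2]].

[[-2, 0], [0, -2]]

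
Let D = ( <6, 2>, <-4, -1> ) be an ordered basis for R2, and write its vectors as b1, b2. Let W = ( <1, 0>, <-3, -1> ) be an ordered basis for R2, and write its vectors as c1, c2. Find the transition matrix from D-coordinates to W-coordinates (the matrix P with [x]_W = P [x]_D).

Column j of P is [bj]_W, since P maps D-coordinates to W-coordinates.
Expressing b1 in W: b1 = 0·c1 - 2c2, so column 1 of P is <0, -2>.
Doing the same for each bj gives P = [[0, -1], [-2, 1]].

[[0, -1], [-2, 1]]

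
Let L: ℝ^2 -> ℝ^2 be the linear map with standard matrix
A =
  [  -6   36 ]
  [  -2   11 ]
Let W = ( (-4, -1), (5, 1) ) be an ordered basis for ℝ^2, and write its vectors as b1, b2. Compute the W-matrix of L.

With P the matrix whose columns are b1, b2, [L]_W = P^(-1) A P.
Column by column: L(b1) = A b1 = (-12, -3); its W-coordinates (3, 0) give column 1.
Continuing for each basis vector yields [L]_W = [[3, 1], [0, 2]].

[[3, 1], [0, 2]]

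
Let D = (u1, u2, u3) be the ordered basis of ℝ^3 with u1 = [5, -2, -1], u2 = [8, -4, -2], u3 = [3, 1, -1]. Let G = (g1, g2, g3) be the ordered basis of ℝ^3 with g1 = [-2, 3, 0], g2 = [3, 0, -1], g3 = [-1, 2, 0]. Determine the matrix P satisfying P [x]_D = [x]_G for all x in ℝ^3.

Take x = uj: its D-coordinates are the j-th standard unit vector, so P e_j — column j of P — equals [uj]_G.
u1 = -2g1 + g2 + 2g3, giving column 1 = [-2, 1, 2]; repeating for each j gives P = [[-2, 0, -1], [1, 2, 1], [2, -2, 2]].

[[-2, 0, -1], [1, 2, 1], [2, -2, 2]]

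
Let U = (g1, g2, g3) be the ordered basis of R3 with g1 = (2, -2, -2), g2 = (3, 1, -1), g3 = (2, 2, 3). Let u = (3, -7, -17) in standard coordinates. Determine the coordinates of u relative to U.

(1, 3, -4)

We seek scalars with c_1 g1 + ... + c_3 g3 = u; equivalently solve M c = u where the columns of M are g1, ..., g3.
Row-reducing the augmented matrix [M | u] gives c = (1, 3, -4).
Check: g1 + 3g2 - 4g3 = (3, -7, -17).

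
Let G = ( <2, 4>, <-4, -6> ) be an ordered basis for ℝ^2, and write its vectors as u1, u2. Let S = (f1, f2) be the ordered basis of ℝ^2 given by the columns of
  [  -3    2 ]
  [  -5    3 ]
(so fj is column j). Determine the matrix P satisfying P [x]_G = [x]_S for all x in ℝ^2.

[[-2, 0], [-2, -2]]

Column j of P is [uj]_S, since P maps G-coordinates to S-coordinates.
Expressing u1 in S: u1 = -2f1 - 2f2, so column 1 of P is <-2, -2>.
Doing the same for each uj gives P = [[-2, 0], [-2, -2]].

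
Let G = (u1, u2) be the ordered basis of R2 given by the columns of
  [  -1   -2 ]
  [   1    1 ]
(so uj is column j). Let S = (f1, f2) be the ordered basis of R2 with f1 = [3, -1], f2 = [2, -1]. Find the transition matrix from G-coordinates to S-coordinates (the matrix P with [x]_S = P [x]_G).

Take x = uj: its G-coordinates are the j-th standard unit vector, so P e_j — column j of P — equals [uj]_S.
u1 = f1 - 2f2, giving column 1 = [1, -2]; repeating for each j gives P = [[1, 0], [-2, -1]].

[[1, 0], [-2, -1]]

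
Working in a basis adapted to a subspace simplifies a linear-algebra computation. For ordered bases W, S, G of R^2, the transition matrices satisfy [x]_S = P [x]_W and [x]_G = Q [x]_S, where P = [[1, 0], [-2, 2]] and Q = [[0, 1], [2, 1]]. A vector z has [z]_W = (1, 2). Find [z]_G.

First [z]_S = P [z]_W = (1, 2).
Then [z]_G = Q [z]_S = (2, 4).

(2, 4)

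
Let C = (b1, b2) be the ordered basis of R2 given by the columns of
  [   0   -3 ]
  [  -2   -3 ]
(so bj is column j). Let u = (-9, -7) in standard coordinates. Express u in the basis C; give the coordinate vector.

[u]_C is the unique c with M c = u, where M has columns b1, b2.
System: 0c_1 - 3c_2 = -9, -2c_1 - 3c_2 = -7; solving gives c_1 = -1, c_2 = 3.
Check: -b1 + 3b2 = (-9, -7).

(-1, 3)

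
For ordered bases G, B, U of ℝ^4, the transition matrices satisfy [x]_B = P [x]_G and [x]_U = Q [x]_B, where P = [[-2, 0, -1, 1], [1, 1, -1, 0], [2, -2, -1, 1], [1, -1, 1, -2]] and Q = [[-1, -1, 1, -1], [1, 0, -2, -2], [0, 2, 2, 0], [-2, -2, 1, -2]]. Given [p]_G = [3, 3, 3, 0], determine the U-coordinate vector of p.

[0, -9, 0, 3]

Apply P to get B-coordinates [-9, 3, -3, 3], then Q to get U-coordinates.
The result is [p]_U = [0, -9, 0, 3].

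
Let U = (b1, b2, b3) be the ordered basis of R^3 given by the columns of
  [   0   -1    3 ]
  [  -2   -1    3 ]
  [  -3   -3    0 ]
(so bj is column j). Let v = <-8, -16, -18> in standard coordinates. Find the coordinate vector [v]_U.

[v]_U is the unique c with M c = v, where M has columns b1, ..., b3.
Row-reducing the augmented matrix [M | v] gives c = (4, 2, -2).
Check: 4b1 + 2b2 - 2b3 = <-8, -16, -18>.

<4, 2, -2>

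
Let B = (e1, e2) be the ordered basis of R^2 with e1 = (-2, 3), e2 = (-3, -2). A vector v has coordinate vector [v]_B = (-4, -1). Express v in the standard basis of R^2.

(11, -10)

By definition v = -4e1 - e2.
Summing componentwise gives (11, -10).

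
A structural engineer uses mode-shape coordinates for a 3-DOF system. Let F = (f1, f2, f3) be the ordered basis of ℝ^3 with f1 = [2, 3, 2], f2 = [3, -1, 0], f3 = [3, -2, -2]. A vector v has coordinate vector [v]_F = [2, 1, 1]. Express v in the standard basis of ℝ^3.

[10, 3, 2]

v = M [v]_F, where M has columns f1, ..., f3.
Carrying out the matrix-vector product, v = [10, 3, 2].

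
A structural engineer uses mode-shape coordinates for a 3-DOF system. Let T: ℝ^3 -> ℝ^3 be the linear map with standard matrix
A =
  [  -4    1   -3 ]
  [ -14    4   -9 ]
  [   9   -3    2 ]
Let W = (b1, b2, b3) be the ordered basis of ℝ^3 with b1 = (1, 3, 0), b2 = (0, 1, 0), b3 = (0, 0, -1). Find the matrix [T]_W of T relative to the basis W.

[[-1, 1, 3], [1, 1, 0], [0, 3, 2]]

With P the matrix whose columns are b1, ..., b3, [T]_W = P^(-1) A P.
Column by column: T(b1) = A b1 = (-1, -2, 0); its W-coordinates (-1, 1, 0) give column 1.
Continuing for each basis vector yields [T]_W = [[-1, 1, 3], [1, 1, 0], [0, 3, 2]].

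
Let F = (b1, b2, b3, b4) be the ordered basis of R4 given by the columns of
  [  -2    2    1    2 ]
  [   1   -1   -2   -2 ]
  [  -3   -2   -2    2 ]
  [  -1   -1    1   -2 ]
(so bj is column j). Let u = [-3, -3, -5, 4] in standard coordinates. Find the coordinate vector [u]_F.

[1, -2, 3, 0]

[u]_F is the unique c with M c = u, where M has columns b1, ..., b4.
Solving this 4x4 system gives c = (1, -2, 3, 0).
Check: b1 - 2b2 + 3b3 + 0·b4 = [-3, -3, -5, 4].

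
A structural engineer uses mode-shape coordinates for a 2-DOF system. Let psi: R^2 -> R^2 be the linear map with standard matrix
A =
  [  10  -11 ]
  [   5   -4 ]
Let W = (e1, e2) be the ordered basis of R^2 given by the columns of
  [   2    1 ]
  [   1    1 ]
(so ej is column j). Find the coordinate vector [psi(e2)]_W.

Column 2 of [psi]_W is the W-coordinate vector of psi(e2).
In standard coordinates psi(e2) = A e2 = [-1, 1].
Converting to W: [-1, 1] = -2e1 + 3e2, so the coordinate vector is [-2, 3].

[-2, 3]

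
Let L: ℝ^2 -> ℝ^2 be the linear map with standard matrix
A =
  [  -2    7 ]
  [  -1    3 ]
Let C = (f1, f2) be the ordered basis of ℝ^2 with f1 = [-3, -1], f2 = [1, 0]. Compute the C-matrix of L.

With P the matrix whose columns are f1, f2, [L]_C = P^(-1) A P.
Column by column: L(f1) = A f1 = [-1, 0]; its C-coordinates [0, -1] give column 1.
Continuing for each basis vector yields [L]_C = [[0, 1], [-1, 1]].

[[0, 1], [-1, 1]]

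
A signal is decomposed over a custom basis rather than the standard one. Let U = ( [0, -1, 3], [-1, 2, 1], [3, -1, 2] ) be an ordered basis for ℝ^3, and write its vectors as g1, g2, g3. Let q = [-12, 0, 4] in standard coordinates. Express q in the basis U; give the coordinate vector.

We seek scalars with c_1 g1 + ... + c_3 g3 = q; equivalently solve M c = q where the columns of M are g1, ..., g3.
Solving this 3x3 system gives c = (4, 0, -4).
Check: 4g1 + 0·g2 - 4g3 = [-12, 0, 4].

[4, 0, -4]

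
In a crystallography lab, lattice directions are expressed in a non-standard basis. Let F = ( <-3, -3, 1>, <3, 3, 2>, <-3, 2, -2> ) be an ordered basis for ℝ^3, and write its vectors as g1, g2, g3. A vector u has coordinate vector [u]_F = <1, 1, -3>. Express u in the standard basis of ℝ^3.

u = M [u]_F, where M has columns g1, ..., g3.
Carrying out the matrix-vector product, u = <9, -6, 9>.

<9, -6, 9>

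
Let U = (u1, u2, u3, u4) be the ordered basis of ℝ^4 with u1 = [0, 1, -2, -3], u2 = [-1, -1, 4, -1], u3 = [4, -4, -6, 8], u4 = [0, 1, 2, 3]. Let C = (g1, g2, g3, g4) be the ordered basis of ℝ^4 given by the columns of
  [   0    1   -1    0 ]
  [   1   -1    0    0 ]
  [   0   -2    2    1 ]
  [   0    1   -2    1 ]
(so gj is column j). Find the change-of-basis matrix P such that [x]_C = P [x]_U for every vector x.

Take x = uj: its U-coordinates are the j-th standard unit vector, so P e_j — column j of P — equals [uj]_C.
u1 = 2g1 + g2 + g3 - 2g4, giving column 1 = [2, 1, 1, -2]; repeating for each j gives P = [[2, 0, -2, 0], [1, 1, 2, -1], [1, 2, -2, -1], [-2, 2, 2, 2]].

[[2, 0, -2, 0], [1, 1, 2, -1], [1, 2, -2, -1], [-2, 2, 2, 2]]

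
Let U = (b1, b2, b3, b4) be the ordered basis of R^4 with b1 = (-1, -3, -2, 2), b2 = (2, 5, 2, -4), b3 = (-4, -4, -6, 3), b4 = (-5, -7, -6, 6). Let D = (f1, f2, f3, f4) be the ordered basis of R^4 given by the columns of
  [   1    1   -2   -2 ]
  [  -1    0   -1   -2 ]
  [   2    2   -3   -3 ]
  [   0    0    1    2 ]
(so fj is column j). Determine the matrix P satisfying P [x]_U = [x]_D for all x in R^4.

Take x = bj: its U-coordinates are the j-th standard unit vector, so P e_j — column j of P — equals [bj]_D.
b1 = f1 - 2f2 - 2f3 + 2f4, giving column 1 = (1, -2, -2, 2); repeating for each j gives P = [[1, -1, 1, 1], [-2, -1, -1, 2], [-2, 0, 1, 2], [2, -2, 1, 2]].

[[1, -1, 1, 1], [-2, -1, -1, 2], [-2, 0, 1, 2], [2, -2, 1, 2]]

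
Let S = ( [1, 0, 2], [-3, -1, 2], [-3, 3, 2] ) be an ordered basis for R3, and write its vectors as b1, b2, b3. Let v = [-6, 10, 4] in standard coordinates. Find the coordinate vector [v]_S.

[v]_S is the unique c with M c = v, where M has columns b1, ..., b3.
Row-reducing the augmented matrix [M | v] gives c = (0, -1, 3).
Check: 0·b1 - b2 + 3b3 = [-6, 10, 4].

[0, -1, 3]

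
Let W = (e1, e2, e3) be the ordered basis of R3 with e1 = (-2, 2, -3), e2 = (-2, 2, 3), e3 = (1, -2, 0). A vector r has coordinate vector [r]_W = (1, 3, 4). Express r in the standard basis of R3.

(-4, 0, 6)

The coordinates say r = e1 + 3e2 + 4e3; adding the scaled basis vectors gives (-4, 0, 6).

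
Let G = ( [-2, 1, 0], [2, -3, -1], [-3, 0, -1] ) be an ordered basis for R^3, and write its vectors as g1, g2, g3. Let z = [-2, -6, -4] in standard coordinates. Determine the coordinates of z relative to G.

[0, 2, 2]

[z]_G is the unique c with M c = z, where M has columns g1, ..., g3.
Solving this 3x3 system gives c = (0, 2, 2).
Check: 0·g1 + 2g2 + 2g3 = [-2, -6, -4].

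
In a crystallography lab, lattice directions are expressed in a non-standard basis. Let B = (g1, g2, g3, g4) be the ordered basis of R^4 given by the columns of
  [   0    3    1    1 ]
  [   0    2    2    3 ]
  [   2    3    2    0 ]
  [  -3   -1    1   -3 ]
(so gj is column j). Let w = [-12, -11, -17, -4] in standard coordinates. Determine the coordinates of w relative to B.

Write w = c_1 g1 + ... + c_4 g4 and solve for the c_i.
Gaussian elimination on [M | w] yields c = (0, -3, -4, 1).
Check: 0·g1 - 3g2 - 4g3 + g4 = [-12, -11, -17, -4].

[0, -3, -4, 1]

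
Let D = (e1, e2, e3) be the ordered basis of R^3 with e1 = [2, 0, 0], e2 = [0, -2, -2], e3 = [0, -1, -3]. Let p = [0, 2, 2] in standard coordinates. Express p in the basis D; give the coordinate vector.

[0, -1, 0]

[p]_D is the unique c with M c = p, where M has columns e1, ..., e3.
Solving this 3x3 system gives c = (0, -1, 0).
Check: 0·e1 - e2 + 0·e3 = [0, 2, 2].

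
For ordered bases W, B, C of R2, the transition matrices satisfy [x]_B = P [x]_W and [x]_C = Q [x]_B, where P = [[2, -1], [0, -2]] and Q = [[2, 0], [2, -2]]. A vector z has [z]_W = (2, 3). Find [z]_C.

First [z]_B = P [z]_W = (1, -6).
Then [z]_C = Q [z]_B = (2, 14).

(2, 14)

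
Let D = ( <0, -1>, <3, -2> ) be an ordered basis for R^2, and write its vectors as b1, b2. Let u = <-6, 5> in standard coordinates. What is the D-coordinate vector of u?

Write u = c_1 b1 + c_2 b2 and solve for the c_i.
System: 0c_1 + 3c_2 = -6, -c_1 - 2c_2 = 5; solving gives c_1 = -1, c_2 = -2.
Check: -b1 - 2b2 = <-6, 5>.

<-1, -2>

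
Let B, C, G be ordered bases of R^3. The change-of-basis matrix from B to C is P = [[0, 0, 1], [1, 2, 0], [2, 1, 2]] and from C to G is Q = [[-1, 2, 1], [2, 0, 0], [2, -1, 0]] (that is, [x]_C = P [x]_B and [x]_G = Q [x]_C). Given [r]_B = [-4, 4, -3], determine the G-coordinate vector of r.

[1, -6, -10]

Apply P to get C-coordinates [-3, 4, -10], then Q to get G-coordinates.
The result is [r]_G = [1, -6, -10].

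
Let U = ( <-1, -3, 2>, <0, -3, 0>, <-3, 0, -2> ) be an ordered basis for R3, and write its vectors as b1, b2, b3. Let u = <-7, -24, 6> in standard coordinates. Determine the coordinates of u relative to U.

Write u = c_1 b1 + ... + c_3 b3 and solve for the c_i.
Solving this 3x3 system gives c = (4, 4, 1).
Check: 4b1 + 4b2 + b3 = <-7, -24, 6>.

<4, 4, 1>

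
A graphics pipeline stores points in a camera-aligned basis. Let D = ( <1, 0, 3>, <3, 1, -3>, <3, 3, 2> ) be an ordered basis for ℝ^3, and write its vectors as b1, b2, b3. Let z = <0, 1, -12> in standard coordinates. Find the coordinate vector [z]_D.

<-3, 1, 0>

[z]_D is the unique c with M c = z, where M has columns b1, ..., b3.
Solving this 3x3 system gives c = (-3, 1, 0).
Check: -3b1 + b2 + 0·b3 = <0, 1, -12>.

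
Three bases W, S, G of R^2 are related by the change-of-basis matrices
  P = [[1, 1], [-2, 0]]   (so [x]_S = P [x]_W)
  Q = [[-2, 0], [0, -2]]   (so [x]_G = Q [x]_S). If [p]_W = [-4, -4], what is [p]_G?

[16, -16]

Composing the changes, [p]_G = Q P [p]_W.
Q P = [[-2, -2], [4, 0]]; applying this to [-4, -4] gives [16, -16].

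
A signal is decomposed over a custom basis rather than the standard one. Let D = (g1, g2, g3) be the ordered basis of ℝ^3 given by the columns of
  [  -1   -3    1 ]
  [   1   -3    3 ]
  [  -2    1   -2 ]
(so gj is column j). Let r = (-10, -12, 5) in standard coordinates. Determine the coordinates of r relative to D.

(0, 3, -1)

Write r = c_1 g1 + ... + c_3 g3 and solve for the c_i.
Row-reducing the augmented matrix [M | r] gives c = (0, 3, -1).
Check: 0·g1 + 3g2 - g3 = (-10, -12, 5).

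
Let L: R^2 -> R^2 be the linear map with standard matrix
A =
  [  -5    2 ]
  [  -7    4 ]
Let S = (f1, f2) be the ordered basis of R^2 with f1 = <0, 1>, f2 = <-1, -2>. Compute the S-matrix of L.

With P the matrix whose columns are f1, f2, [L]_S = P^(-1) A P.
Column by column: L(f1) = A f1 = <2, 4>; its S-coordinates <0, -2> give column 1.
Continuing for each basis vector yields [L]_S = [[0, -3], [-2, -1]].

[[0, -3], [-2, -1]]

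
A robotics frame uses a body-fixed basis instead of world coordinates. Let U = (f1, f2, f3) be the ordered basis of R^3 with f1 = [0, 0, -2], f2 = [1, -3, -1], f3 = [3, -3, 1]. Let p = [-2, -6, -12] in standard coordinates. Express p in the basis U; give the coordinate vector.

[3, 4, -2]

[p]_U is the unique c with M c = p, where M has columns f1, ..., f3.
Gaussian elimination on [M | p] yields c = (3, 4, -2).
Check: 3f1 + 4f2 - 2f3 = [-2, -6, -12].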